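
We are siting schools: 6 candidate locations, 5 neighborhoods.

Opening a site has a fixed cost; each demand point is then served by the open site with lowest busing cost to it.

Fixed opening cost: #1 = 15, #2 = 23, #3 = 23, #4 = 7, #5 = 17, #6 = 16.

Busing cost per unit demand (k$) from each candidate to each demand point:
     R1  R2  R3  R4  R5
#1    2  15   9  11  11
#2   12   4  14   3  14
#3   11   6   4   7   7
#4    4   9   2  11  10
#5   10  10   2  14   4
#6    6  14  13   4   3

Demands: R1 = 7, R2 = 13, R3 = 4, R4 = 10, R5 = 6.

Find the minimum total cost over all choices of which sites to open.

Open {#2, #4, #6}: assign each demand point to its cheapest open site.
  R1→#4 7×4=28, R2→#2 13×4=52, R3→#4 4×2=8, R4→#2 10×3=30, R5→#6 6×3=18
  busing cost 136, fixed 46 → total 182.
Compare {#1, #2, #5}: busing cost 128 + fixed 55 = 183.
Compare {#1, #2, #4, #6}: busing cost 122 + fixed 61 = 183.
Compare {#2, #4, #5}: busing cost 142 + fixed 47 = 189.
All other subsets cost ≥ 183. Minimum total cost: 182.

182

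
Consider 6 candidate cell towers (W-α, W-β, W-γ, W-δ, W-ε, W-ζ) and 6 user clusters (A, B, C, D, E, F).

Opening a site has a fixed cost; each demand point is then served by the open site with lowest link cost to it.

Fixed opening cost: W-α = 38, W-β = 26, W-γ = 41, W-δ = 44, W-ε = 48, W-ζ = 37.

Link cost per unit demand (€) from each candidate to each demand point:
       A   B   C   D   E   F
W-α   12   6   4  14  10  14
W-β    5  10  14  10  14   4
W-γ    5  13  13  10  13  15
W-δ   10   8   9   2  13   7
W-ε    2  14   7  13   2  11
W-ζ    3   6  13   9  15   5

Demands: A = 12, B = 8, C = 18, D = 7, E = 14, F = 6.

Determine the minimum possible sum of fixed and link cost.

Open {W-α, W-δ, W-ε}: assign each demand point to its cheapest open site.
  A→W-ε 12×2=24, B→W-α 8×6=48, C→W-α 18×4=72, D→W-δ 7×2=14, E→W-ε 14×2=28, F→W-δ 6×7=42
  link cost 228, fixed 130 → total 358.
Compare {W-α, W-β, W-δ, W-ε}: link cost 210 + fixed 156 = 366.
Compare {W-α, W-β, W-ε}: link cost 266 + fixed 112 = 378.
Compare {W-α, W-δ, W-ε, W-ζ}: link cost 216 + fixed 167 = 383.
All other subsets cost ≥ 366. Minimum total cost: 358.

358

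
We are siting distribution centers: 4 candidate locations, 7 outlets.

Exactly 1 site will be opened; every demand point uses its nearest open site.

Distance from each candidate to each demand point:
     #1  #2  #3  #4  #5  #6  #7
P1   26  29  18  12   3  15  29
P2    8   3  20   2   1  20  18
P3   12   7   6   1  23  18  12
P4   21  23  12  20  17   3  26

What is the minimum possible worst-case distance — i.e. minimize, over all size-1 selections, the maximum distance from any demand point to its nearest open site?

20

Open {P2}.
  Farthest demand point is #3 at distance 20 (to P2); all others are ≤ 20.
With {P3} the worst case is 23.
With {P4} the worst case is 26.
No size-1 selection achieves below 20.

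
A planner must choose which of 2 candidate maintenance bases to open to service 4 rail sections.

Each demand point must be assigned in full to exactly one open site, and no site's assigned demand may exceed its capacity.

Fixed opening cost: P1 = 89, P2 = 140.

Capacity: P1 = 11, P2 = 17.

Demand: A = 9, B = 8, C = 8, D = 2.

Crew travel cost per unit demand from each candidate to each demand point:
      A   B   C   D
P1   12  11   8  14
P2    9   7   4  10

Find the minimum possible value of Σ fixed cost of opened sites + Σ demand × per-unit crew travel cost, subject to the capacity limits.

Open {P1, P2}; cheapest assignment that respects the capacities:
  P1 (cap 11, load 11): A, D — cost 9×12 + 2×14 = 136
  P2 (cap 17, load 16): B, C — cost 8×7 + 8×4 = 88
  Shipping 224, fixed 229 → total 453.
  Any other capacity-feasible assignment to {P1, P2} ships for at least 224.
Total demand is 27 and no other set of sites has combined capacity ≥ 27, so {P1, P2} is the only feasible choice of open sites. Minimum: 453.

453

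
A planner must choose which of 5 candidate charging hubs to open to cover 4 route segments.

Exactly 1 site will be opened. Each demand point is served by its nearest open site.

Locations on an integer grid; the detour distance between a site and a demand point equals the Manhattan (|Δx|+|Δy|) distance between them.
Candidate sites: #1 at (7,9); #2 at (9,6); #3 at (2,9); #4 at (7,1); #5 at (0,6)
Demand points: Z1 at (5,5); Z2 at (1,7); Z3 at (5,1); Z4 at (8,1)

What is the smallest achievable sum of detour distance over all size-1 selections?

Open {#4}.
  Z1→#4 6, Z2→#4 12, Z3→#4 2, Z4→#4 1  ⇒ total 21.
Compare {#2}: total 29.
Compare {#5}: total 31.
No size-1 selection does better; minimum is 21.

21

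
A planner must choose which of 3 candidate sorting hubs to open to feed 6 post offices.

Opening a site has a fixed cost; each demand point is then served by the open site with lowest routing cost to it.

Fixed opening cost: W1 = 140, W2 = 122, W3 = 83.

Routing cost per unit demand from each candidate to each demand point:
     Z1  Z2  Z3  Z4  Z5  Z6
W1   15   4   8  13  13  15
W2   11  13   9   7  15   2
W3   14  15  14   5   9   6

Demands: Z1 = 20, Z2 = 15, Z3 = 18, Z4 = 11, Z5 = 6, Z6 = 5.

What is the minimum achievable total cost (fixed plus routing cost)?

846

Open {W1, W3}: assign each demand point to its cheapest open site.
  Z1→W3 20×14=280, Z2→W1 15×4=60, Z3→W1 18×8=144, Z4→W3 11×5=55, Z5→W3 6×9=54, Z6→W3 5×6=30
  routing cost 623, fixed 223 → total 846.
Compare {W1, W2}: routing cost 589 + fixed 262 = 851.
Compare {W2}: routing cost 754 + fixed 122 = 876.
Compare {W1, W2, W3}: routing cost 543 + fixed 345 = 888.
All other subsets cost ≥ 851. Minimum total cost: 846.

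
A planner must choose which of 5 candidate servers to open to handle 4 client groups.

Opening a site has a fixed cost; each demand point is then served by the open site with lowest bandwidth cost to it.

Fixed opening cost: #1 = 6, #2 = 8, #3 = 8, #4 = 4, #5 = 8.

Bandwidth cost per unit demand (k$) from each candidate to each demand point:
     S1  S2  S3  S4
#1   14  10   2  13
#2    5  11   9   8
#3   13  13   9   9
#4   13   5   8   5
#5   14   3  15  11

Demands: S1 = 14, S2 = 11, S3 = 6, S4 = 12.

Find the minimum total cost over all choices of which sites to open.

Open {#1, #2, #4, #5}: assign each demand point to its cheapest open site.
  S1→#2 14×5=70, S2→#5 11×3=33, S3→#1 6×2=12, S4→#4 12×5=60
  bandwidth cost 175, fixed 26 → total 201.
Compare {#1, #2, #3, #4, #5}: bandwidth cost 175 + fixed 34 = 209.
Compare {#1, #2, #4}: bandwidth cost 197 + fixed 18 = 215.
Compare {#1, #2, #3, #4}: bandwidth cost 197 + fixed 26 = 223.
All other subsets cost ≥ 209. Minimum total cost: 201.

201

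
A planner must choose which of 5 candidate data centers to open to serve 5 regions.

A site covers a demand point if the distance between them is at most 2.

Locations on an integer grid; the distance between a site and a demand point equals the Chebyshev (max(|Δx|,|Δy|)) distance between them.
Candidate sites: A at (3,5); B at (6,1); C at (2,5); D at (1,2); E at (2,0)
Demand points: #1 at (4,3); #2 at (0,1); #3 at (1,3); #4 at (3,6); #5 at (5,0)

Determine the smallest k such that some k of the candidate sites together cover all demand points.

Coverage sets (demand points within 2 of each site):
  A: {#1, #3, #4}
  B: {#1, #5}
  C: {#1, #3, #4}
  D: {#2, #3}
  E: {#2}
No 2 sites suffice: every size-2 union leaves at least one demand point uncovered.
But {A, B, D} covers everything, so the minimum is 3.

3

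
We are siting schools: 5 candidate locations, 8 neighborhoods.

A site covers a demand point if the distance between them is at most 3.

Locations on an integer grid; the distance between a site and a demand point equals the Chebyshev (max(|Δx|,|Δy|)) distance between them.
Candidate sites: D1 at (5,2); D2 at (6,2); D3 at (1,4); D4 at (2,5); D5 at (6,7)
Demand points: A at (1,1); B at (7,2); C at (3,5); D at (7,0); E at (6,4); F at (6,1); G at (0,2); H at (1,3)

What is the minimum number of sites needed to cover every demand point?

Coverage sets (demand points within 3 of each site):
  D1: {B, C, D, E, F}
  D2: {B, C, D, E, F}
  D3: {A, C, G, H}
  D4: {C, G, H}
  D5: {C, E}
No single site covers all 8 demand points.
But {D1, D3} covers everything, so the minimum is 2.

2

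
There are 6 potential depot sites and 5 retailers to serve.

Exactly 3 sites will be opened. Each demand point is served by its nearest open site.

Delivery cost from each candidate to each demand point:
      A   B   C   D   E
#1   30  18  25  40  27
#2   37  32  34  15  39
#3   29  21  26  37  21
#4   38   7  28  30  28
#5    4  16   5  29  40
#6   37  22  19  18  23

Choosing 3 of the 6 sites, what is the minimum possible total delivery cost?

Open {#4, #5, #6}.
  A→#5 4, B→#4 7, C→#5 5, D→#6 18, E→#6 23  ⇒ total 57.
Compare {#2, #4, #5}: total 59.
Compare {#2, #3, #5}: total 61.
No size-3 selection does better; minimum is 57.

57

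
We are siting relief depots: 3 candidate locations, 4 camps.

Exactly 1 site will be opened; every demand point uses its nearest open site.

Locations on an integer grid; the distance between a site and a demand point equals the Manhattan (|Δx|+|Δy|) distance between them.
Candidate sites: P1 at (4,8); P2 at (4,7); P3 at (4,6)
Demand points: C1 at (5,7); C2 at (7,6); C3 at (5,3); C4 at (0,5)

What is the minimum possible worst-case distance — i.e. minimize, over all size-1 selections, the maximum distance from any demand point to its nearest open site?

Open {P3}.
  Farthest demand point is C4 at distance 5 (to P3); all others are ≤ 5.
With {P2} the worst case is 6.
With {P1} the worst case is 7.
No size-1 selection achieves below 5.

5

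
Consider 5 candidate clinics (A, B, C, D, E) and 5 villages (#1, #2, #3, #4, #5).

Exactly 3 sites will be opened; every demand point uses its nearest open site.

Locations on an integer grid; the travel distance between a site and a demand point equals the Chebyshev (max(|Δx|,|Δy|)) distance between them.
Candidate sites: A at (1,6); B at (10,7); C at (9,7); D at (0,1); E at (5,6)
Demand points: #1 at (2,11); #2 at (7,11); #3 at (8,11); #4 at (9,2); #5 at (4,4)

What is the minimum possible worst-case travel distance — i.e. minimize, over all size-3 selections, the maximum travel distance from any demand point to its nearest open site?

Open {A, B, C}.
  Farthest demand point is #1 at travel distance 5 (to A); all others are ≤ 5.
With {A, B, D} the worst case is 5.
With {A, B, E} the worst case is 5.
No size-3 selection achieves below 5.

5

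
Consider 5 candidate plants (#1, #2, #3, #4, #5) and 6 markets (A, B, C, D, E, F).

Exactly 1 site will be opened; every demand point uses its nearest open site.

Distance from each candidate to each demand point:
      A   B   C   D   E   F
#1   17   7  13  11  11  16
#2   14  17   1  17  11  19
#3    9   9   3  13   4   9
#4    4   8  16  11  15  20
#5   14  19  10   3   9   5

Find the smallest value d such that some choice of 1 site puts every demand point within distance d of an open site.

Open {#3}.
  Farthest demand point is D at distance 13 (to #3); all others are ≤ 13.
With {#1} the worst case is 17.
With {#2} the worst case is 19.
No size-1 selection achieves below 13.

13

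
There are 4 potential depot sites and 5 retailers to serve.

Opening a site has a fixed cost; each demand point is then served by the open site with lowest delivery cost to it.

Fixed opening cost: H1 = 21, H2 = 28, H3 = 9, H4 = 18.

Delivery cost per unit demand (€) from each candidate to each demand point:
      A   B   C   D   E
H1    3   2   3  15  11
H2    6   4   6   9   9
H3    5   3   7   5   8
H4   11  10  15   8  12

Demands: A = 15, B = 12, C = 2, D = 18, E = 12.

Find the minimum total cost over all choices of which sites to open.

Open {H1, H3}: assign each demand point to its cheapest open site.
  A→H1 15×3=45, B→H1 12×2=24, C→H1 2×3=6, D→H3 18×5=90, E→H3 12×8=96
  delivery cost 261, fixed 30 → total 291.
Compare {H1, H3, H4}: delivery cost 261 + fixed 48 = 309.
Compare {H1, H2, H3}: delivery cost 261 + fixed 58 = 319.
Compare {H3}: delivery cost 311 + fixed 9 = 320.
All other subsets cost ≥ 309. Minimum total cost: 291.

291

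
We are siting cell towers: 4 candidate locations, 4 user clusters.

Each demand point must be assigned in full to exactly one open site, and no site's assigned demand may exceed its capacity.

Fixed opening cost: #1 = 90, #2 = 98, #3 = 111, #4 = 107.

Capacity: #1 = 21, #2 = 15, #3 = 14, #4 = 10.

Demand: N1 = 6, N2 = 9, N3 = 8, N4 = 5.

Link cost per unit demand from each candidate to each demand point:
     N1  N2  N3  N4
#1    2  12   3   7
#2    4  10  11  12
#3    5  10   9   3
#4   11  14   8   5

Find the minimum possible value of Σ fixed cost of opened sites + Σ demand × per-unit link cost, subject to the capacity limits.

342

Open {#1, #3}; cheapest assignment that respects the capacities:
  #1 (cap 21, load 14): N1, N3 — cost 6×2 + 8×3 = 36
  #3 (cap 14, load 14): N2, N4 — cost 9×10 + 5×3 = 105
  Shipping 141, fixed 201 → total 342.
  Any other capacity-feasible assignment to {#1, #3} ships for at least 141.
Compare {#1, #2}: its best feasible assignment gives total 349.
Compare {#1, #4}: its best feasible assignment gives total 394.
Every other set of open sites that can feasibly serve all demand totals ≥ 349 even under its best assignment. Minimum: 342.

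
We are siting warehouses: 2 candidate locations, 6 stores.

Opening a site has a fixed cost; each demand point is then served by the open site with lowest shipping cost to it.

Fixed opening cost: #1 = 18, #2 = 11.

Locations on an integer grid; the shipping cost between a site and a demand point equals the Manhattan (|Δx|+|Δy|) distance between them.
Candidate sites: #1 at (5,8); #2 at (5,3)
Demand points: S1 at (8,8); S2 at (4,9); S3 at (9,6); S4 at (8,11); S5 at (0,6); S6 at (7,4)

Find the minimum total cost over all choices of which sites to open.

Open {#1}: assign each demand point to its cheapest open site.
  S1→#1 3, S2→#1 2, S3→#1 6, S4→#1 6, S5→#1 7, S6→#1 6
  shipping cost 30, fixed 18 → total 48.
Compare {#2}: shipping cost 44 + fixed 11 = 55.
Compare {#1, #2}: shipping cost 27 + fixed 29 = 56.

48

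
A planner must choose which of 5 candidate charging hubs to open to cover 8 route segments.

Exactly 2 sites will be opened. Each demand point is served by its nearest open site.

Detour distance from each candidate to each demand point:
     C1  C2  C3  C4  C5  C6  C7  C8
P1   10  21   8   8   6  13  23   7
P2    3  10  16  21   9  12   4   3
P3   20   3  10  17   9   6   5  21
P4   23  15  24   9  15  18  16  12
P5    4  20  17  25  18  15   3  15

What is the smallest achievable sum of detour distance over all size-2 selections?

Open {P1, P3}.
  C1→P1 10, C2→P3 3, C3→P1 8, C4→P1 8, C5→P1 6, C6→P3 6, C7→P3 5, C8→P1 7  ⇒ total 53.
Compare {P1, P2}: total 54.
Compare {P2, P3}: total 55.
No size-2 selection does better; minimum is 53.

53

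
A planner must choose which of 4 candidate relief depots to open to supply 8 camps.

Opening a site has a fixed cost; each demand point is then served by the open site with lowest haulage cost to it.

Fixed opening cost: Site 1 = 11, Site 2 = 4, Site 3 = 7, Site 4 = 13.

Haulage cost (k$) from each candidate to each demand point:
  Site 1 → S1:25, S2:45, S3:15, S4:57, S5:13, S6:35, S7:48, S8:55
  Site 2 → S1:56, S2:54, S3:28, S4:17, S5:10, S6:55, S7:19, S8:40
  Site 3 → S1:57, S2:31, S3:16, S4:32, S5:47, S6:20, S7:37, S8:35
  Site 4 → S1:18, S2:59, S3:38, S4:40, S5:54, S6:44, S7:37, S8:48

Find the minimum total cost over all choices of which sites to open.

Open {Site 2, Site 3, Site 4}: assign each demand point to its cheapest open site.
  S1→Site 4 18, S2→Site 3 31, S3→Site 3 16, S4→Site 2 17, S5→Site 2 10, S6→Site 3 20, S7→Site 2 19, S8→Site 3 35
  haulage cost 166, fixed 24 → total 190.
Compare {Site 1, Site 2, Site 3}: haulage cost 172 + fixed 22 = 194.
Compare {Site 1, Site 2, Site 3, Site 4}: haulage cost 165 + fixed 35 = 200.
Compare {Site 2, Site 3}: haulage cost 204 + fixed 11 = 215.
All other subsets cost ≥ 194. Minimum total cost: 190.

190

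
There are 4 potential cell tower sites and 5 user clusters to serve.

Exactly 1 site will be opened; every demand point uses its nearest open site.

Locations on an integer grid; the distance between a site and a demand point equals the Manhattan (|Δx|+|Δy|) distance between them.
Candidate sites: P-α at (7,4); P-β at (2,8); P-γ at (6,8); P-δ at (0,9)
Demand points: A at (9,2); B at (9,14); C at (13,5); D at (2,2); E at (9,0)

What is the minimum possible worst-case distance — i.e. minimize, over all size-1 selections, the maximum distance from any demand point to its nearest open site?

Open {P-γ}.
  Farthest demand point is E at distance 11 (to P-γ); all others are ≤ 11.
With {P-α} the worst case is 12.
With {P-β} the worst case is 15.
No size-1 selection achieves below 11.

11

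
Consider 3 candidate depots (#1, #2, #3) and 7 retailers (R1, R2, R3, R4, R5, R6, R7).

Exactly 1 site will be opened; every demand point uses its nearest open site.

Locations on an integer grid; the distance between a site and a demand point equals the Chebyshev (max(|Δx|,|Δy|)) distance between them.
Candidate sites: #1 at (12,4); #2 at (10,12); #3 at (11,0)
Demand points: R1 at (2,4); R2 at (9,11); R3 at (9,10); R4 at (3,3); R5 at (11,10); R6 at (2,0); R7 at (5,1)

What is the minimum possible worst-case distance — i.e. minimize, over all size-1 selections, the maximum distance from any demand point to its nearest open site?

Open {#1}.
  Farthest demand point is R1 at distance 10 (to #1); all others are ≤ 10.
With {#3} the worst case is 11.
With {#2} the worst case is 12.
No size-1 selection achieves below 10.

10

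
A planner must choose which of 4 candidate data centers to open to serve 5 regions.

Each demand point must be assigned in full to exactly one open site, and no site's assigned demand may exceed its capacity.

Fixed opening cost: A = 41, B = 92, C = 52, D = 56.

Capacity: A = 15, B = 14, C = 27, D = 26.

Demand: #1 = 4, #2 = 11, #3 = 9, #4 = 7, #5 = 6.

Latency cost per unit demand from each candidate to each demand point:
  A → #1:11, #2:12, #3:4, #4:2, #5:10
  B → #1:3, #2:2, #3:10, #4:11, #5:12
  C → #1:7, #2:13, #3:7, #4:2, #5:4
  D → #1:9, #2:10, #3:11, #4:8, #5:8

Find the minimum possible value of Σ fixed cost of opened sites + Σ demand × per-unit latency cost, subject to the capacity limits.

295

Open {B, C}; cheapest assignment that respects the capacities:
  B (cap 14, load 11): #2 — cost 11×2 = 22
  C (cap 27, load 26): #1, #3, #4, #5 — cost 4×7 + 9×7 + 7×2 + 6×4 = 129
  Shipping 151, fixed 144 → total 295.
  Any other capacity-feasible assignment to {B, C} ships for at least 151.
Compare {A, B, C}: its best feasible assignment gives total 309.
Compare {C, D}: its best feasible assignment gives total 347.
Every other set of open sites that can feasibly serve all demand totals ≥ 309 even under its best assignment. Minimum: 295.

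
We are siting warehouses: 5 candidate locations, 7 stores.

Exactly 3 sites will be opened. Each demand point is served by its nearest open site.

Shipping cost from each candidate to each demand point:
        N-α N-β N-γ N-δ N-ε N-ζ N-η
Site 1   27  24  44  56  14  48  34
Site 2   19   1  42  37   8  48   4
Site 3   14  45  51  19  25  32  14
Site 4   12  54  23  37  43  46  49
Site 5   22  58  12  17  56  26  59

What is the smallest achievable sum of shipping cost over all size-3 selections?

Open {Site 2, Site 4, Site 5}.
  N-α→Site 4 12, N-β→Site 2 1, N-γ→Site 5 12, N-δ→Site 5 17, N-ε→Site 2 8, N-ζ→Site 5 26, N-η→Site 2 4  ⇒ total 80.
Compare {Site 2, Site 3, Site 5}: total 82.
Compare {Site 1, Site 2, Site 5}: total 87.
No size-3 selection does better; minimum is 80.

80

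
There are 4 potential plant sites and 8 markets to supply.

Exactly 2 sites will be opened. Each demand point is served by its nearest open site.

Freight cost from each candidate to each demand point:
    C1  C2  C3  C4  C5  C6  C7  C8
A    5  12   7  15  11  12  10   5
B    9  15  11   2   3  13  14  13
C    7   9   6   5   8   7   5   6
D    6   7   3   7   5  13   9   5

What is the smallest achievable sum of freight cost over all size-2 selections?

43

Open {C, D}.
  C1→D 6, C2→D 7, C3→D 3, C4→C 5, C5→D 5, C6→C 7, C7→C 5, C8→D 5  ⇒ total 43.
Compare {B, C}: total 45.
Compare {B, D}: total 48.
No size-2 selection does better; minimum is 43.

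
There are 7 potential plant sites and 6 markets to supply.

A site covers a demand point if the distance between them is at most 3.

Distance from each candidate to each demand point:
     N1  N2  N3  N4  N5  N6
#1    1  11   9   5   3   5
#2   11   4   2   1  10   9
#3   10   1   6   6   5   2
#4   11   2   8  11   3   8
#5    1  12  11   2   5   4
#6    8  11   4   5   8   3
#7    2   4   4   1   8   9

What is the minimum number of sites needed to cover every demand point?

3

Coverage sets (demand points within 3 of each site):
  #1: {N1, N5}
  #2: {N3, N4}
  #3: {N2, N6}
  #4: {N2, N5}
  #5: {N1, N4}
  #6: {N6}
  #7: {N1, N4}
No 2 sites suffice: every size-2 union leaves at least one demand point uncovered.
But {#1, #2, #3} covers everything, so the minimum is 3.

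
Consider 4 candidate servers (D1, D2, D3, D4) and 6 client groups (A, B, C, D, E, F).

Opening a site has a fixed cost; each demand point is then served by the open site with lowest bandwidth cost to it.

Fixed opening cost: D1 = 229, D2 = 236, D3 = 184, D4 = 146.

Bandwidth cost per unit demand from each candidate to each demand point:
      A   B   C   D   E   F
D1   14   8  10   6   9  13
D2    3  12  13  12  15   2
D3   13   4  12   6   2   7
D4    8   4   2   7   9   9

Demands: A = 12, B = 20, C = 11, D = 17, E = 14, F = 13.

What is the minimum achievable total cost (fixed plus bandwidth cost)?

706

Open {D4}: assign each demand point to its cheapest open site.
  A→D4 12×8=96, B→D4 20×4=80, C→D4 11×2=22, D→D4 17×7=119, E→D4 14×9=126, F→D4 13×9=117
  bandwidth cost 560, fixed 146 → total 706.
Compare {D3, D4}: bandwidth cost 419 + fixed 330 = 749.
Compare {D3}: bandwidth cost 589 + fixed 184 = 773.
Compare {D2, D4}: bandwidth cost 409 + fixed 382 = 791.
All other subsets cost ≥ 749. Minimum total cost: 706.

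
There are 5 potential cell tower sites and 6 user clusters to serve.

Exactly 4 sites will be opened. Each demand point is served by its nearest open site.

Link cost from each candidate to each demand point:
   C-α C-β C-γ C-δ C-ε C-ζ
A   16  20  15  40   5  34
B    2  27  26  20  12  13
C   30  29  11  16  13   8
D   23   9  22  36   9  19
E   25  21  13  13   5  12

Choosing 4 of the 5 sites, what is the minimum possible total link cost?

Open {B, C, D, E}.
  C-α→B 2, C-β→D 9, C-γ→C 11, C-δ→E 13, C-ε→E 5, C-ζ→C 8  ⇒ total 48.
Compare {A, B, C, D}: total 51.
Compare {A, B, D, E}: total 54.
No size-4 selection does better; minimum is 48.

48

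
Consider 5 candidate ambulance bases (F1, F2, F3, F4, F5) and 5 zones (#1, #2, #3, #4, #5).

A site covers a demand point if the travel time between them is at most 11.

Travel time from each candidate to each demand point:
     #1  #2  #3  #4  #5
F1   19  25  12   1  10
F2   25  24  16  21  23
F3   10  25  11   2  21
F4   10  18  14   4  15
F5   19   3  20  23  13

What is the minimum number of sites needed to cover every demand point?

Coverage sets (demand points within 11 of each site):
  F1: {#4, #5}
  F2: {}
  F3: {#1, #3, #4}
  F4: {#1, #4}
  F5: {#2}
No 2 sites suffice: every size-2 union leaves at least one demand point uncovered.
But {F1, F3, F5} covers everything, so the minimum is 3.

3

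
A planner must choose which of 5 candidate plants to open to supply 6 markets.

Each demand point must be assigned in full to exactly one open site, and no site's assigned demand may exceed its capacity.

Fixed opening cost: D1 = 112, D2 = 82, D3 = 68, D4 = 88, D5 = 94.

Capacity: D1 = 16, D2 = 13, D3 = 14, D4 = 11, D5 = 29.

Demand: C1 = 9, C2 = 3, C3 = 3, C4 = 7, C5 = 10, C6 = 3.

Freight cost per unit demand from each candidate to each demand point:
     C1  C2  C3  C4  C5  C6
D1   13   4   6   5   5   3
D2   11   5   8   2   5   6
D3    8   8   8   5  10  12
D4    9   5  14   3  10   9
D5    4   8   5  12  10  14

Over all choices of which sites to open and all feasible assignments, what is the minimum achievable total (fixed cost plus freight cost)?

374

Open {D2, D5}; cheapest assignment that respects the capacities:
  D2 (cap 13, load 13): C2, C4, C6 — cost 3×5 + 7×2 + 3×6 = 47
  D5 (cap 29, load 22): C1, C3, C5 — cost 9×4 + 3×5 + 10×10 = 151
  Shipping 198, fixed 176 → total 374.
  Any other capacity-feasible assignment to {D2, D5} ships for at least 198.
Compare {D4, D5}: its best feasible assignment gives total 405.
Compare {D3, D5}: its best feasible assignment gives total 408.
Every other set of open sites that can feasibly serve all demand totals ≥ 405 even under its best assignment. Minimum: 374.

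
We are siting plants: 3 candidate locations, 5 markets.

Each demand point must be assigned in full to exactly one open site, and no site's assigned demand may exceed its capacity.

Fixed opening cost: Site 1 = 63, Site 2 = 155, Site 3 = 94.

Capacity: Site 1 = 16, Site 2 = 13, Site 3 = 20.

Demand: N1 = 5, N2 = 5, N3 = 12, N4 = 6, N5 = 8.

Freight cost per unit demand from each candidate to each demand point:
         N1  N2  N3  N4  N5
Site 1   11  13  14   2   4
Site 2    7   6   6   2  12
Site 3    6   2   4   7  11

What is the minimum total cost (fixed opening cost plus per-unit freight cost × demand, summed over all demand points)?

425

Open {Site 1, Site 3}; cheapest assignment that respects the capacities:
  Site 1 (cap 16, load 16): N1, N2, N4 — cost 5×11 + 5×13 + 6×2 = 132
  Site 3 (cap 20, load 20): N3, N5 — cost 12×4 + 8×11 = 136
  Shipping 268, fixed 157 → total 425.
  Any other capacity-feasible assignment to {Site 1, Site 3} ships for at least 268.
Compare {Site 1, Site 2, Site 3}: its best feasible assignment gives total 449.
Every other set of open sites that can feasibly serve all demand totals ≥ 449 even under its best assignment. Minimum: 425.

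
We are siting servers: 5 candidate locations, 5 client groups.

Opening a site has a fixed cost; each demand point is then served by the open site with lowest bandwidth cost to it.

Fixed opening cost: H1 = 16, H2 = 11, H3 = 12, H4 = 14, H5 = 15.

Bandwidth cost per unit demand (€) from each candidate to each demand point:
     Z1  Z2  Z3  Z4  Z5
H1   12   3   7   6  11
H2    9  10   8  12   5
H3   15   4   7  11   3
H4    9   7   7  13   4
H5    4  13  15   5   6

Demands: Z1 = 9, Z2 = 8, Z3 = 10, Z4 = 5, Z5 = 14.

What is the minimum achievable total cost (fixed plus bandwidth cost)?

Open {H3, H5}: assign each demand point to its cheapest open site.
  Z1→H5 9×4=36, Z2→H3 8×4=32, Z3→H3 10×7=70, Z4→H5 5×5=25, Z5→H3 14×3=42
  bandwidth cost 205, fixed 27 → total 232.
Compare {H1, H3, H5}: bandwidth cost 197 + fixed 43 = 240.
Compare {H2, H3, H5}: bandwidth cost 205 + fixed 38 = 243.
Compare {H3, H4, H5}: bandwidth cost 205 + fixed 41 = 246.
All other subsets cost ≥ 240. Minimum total cost: 232.

232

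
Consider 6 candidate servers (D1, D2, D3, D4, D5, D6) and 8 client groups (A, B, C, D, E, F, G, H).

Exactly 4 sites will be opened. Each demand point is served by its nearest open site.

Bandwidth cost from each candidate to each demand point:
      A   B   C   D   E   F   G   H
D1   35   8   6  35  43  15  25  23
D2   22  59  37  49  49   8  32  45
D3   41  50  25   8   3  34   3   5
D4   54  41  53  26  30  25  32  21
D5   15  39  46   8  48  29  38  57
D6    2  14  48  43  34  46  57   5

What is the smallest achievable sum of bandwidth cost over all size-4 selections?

43

Open {D1, D2, D3, D6}.
  A→D6 2, B→D1 8, C→D1 6, D→D3 8, E→D3 3, F→D2 8, G→D3 3, H→D3 5  ⇒ total 43.
Compare {D1, D3, D4, D6}: total 50.
Compare {D1, D3, D5, D6}: total 50.
No size-4 selection does better; minimum is 43.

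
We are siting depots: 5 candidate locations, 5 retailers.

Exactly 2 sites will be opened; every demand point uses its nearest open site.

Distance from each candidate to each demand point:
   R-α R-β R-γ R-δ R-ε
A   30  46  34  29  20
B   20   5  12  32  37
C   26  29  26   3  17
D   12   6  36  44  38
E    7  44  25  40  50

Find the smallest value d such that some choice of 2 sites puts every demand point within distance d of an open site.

20

Open {B, C}.
  Farthest demand point is R-α at distance 20 (to B); all others are ≤ 20.
With {C, D} the worst case is 26.
With {A, B} the worst case is 29.
No size-2 selection achieves below 20.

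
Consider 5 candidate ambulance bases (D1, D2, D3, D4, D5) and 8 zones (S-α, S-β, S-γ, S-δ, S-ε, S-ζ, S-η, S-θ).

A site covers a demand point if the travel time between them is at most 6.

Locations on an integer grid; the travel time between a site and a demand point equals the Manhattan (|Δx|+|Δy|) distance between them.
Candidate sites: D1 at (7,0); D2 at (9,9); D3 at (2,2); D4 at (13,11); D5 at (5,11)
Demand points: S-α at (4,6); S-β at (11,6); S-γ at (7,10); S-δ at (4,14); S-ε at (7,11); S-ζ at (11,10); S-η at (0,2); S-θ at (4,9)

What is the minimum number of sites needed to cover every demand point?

Coverage sets (demand points within 6 of each site):
  D1: {}
  D2: {S-β, S-γ, S-ε, S-ζ, S-θ}
  D3: {S-α, S-η}
  D4: {S-ε, S-ζ}
  D5: {S-α, S-γ, S-δ, S-ε, S-θ}
No 2 sites suffice: every size-2 union leaves at least one demand point uncovered.
But {D2, D3, D5} covers everything, so the minimum is 3.

3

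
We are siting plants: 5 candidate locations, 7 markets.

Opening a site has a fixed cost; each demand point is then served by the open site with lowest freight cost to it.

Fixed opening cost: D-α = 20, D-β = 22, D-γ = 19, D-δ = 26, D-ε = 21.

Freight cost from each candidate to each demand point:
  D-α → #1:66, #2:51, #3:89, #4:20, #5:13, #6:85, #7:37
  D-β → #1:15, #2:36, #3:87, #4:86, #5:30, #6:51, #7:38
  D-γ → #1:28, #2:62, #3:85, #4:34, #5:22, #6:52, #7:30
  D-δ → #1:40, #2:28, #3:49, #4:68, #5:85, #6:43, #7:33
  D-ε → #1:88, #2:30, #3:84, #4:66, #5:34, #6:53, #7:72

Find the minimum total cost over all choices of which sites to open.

269

Open {D-α, D-β, D-δ}: assign each demand point to its cheapest open site.
  #1→D-β 15, #2→D-δ 28, #3→D-δ 49, #4→D-α 20, #5→D-α 13, #6→D-δ 43, #7→D-δ 33
  freight cost 201, fixed 68 → total 269.
Compare {D-α, D-δ}: freight cost 226 + fixed 46 = 272.
Compare {D-α, D-γ, D-δ}: freight cost 211 + fixed 65 = 276.
Compare {D-γ, D-δ}: freight cost 234 + fixed 45 = 279.
All other subsets cost ≥ 272. Minimum total cost: 269.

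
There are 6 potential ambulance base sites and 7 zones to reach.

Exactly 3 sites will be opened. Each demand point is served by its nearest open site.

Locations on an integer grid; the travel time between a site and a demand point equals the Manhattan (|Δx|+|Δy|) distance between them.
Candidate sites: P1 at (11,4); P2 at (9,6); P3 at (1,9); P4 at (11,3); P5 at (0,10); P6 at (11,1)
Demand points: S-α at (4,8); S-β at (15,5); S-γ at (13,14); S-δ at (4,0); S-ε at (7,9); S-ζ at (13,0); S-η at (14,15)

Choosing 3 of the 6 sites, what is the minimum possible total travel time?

52

Open {P1, P3, P6}.
  S-α→P3 4, S-β→P1 5, S-γ→P1 12, S-δ→P6 8, S-ε→P3 6, S-ζ→P6 3, S-η→P1 14  ⇒ total 52.
Compare {P2, P3, P6}: total 53.
Compare {P1, P2, P6}: total 54.
No size-3 selection does better; minimum is 52.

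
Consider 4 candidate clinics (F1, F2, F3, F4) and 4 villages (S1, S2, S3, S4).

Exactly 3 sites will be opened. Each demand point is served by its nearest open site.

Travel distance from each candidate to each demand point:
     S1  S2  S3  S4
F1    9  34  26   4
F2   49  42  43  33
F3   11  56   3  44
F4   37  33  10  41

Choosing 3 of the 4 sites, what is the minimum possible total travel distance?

49

Open {F1, F3, F4}.
  S1→F1 9, S2→F4 33, S3→F3 3, S4→F1 4  ⇒ total 49.
Compare {F1, F2, F3}: total 50.
Compare {F1, F2, F4}: total 56.
No size-3 selection does better; minimum is 49.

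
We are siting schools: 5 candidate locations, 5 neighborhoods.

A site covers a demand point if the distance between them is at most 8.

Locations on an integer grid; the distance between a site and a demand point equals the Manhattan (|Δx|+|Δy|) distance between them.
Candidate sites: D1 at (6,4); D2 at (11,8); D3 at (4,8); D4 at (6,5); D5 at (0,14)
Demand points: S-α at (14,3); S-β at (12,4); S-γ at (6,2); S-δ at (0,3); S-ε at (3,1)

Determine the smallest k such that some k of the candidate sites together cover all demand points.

2

Coverage sets (demand points within 8 of each site):
  D1: {S-β, S-γ, S-δ, S-ε}
  D2: {S-α, S-β}
  D3: {S-γ, S-ε}
  D4: {S-β, S-γ, S-δ, S-ε}
  D5: {}
No single site covers all 5 demand points.
But {D1, D2} covers everything, so the minimum is 2.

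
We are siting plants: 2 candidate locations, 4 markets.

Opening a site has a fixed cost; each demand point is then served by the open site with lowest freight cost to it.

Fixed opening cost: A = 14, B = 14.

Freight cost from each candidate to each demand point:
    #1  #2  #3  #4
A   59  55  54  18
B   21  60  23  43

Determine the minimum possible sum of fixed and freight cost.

Open {A, B}: assign each demand point to its cheapest open site.
  #1→B 21, #2→A 55, #3→B 23, #4→A 18
  freight cost 117, fixed 28 → total 145.
Compare {B}: freight cost 147 + fixed 14 = 161.
Compare {A}: freight cost 186 + fixed 14 = 200.

145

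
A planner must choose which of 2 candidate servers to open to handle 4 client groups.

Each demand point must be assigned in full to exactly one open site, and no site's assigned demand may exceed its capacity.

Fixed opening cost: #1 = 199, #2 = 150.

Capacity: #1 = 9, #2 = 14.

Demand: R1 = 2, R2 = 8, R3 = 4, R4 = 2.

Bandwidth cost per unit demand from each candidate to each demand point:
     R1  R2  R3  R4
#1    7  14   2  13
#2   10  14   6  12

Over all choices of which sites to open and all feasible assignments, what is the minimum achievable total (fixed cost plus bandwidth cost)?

Open {#1, #2}; cheapest assignment that respects the capacities:
  #1 (cap 9, load 6): R1, R3 — cost 2×7 + 4×2 = 22
  #2 (cap 14, load 10): R2, R4 — cost 8×14 + 2×12 = 136
  Shipping 158, fixed 349 → total 507.
  Any other capacity-feasible assignment to {#1, #2} ships for at least 158.
Total demand is 16 and no other set of sites has combined capacity ≥ 16, so {#1, #2} is the only feasible choice of open sites. Minimum: 507.

507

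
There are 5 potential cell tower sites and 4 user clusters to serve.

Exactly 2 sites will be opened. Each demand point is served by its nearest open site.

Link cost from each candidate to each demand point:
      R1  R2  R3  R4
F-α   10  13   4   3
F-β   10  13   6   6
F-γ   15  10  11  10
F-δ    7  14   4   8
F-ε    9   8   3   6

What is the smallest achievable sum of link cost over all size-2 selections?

Open {F-α, F-ε}.
  R1→F-ε 9, R2→F-ε 8, R3→F-ε 3, R4→F-α 3  ⇒ total 23.
Compare {F-δ, F-ε}: total 24.
Compare {F-β, F-ε}: total 26.
No size-2 selection does better; minimum is 23.

23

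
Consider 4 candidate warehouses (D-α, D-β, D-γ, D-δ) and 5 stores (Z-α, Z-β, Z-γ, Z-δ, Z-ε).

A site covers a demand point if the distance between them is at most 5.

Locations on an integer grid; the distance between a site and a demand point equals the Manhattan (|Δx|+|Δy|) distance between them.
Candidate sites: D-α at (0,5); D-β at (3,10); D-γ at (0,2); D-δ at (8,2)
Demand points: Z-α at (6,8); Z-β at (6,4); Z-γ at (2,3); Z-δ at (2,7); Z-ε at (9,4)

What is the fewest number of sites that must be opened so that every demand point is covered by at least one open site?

Coverage sets (demand points within 5 of each site):
  D-α: {Z-γ, Z-δ}
  D-β: {Z-α, Z-δ}
  D-γ: {Z-γ}
  D-δ: {Z-β, Z-ε}
No 2 sites suffice: every size-2 union leaves at least one demand point uncovered.
But {D-α, D-β, D-δ} covers everything, so the minimum is 3.

3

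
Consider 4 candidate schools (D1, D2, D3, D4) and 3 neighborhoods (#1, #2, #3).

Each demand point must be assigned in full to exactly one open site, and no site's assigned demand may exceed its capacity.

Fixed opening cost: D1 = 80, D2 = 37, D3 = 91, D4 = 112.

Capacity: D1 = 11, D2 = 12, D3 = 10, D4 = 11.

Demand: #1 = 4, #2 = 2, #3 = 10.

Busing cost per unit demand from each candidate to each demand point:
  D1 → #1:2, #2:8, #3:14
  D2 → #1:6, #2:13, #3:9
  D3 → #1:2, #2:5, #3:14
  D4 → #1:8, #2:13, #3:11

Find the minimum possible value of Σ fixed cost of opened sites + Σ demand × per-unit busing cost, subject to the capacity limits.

Open {D1, D2}; cheapest assignment that respects the capacities:
  D1 (cap 11, load 6): #1, #2 — cost 4×2 + 2×8 = 24
  D2 (cap 12, load 10): #3 — cost 10×9 = 90
  Shipping 114, fixed 117 → total 231.
  Any other capacity-feasible assignment to {D1, D2} ships for at least 114.
Compare {D2, D3}: its best feasible assignment gives total 236.
Compare {D2, D4}: its best feasible assignment gives total 297.
Every other set of open sites that can feasibly serve all demand totals ≥ 236 even under its best assignment. Minimum: 231.

231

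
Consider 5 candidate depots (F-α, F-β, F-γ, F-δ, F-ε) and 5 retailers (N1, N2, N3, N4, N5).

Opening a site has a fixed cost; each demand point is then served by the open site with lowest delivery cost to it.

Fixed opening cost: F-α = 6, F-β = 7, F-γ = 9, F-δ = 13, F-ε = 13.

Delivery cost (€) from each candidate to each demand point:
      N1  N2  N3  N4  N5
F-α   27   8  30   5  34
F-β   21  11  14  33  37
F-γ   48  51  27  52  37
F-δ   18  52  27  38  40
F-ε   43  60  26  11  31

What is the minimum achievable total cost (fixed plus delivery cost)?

95

Open {F-α, F-β}: assign each demand point to its cheapest open site.
  N1→F-β 21, N2→F-α 8, N3→F-β 14, N4→F-α 5, N5→F-α 34
  delivery cost 82, fixed 13 → total 95.
Compare {F-α, F-β, F-γ}: delivery cost 82 + fixed 22 = 104.
Compare {F-α, F-β, F-δ}: delivery cost 79 + fixed 26 = 105.
Compare {F-α, F-β, F-ε}: delivery cost 79 + fixed 26 = 105.
All other subsets cost ≥ 104. Minimum total cost: 95.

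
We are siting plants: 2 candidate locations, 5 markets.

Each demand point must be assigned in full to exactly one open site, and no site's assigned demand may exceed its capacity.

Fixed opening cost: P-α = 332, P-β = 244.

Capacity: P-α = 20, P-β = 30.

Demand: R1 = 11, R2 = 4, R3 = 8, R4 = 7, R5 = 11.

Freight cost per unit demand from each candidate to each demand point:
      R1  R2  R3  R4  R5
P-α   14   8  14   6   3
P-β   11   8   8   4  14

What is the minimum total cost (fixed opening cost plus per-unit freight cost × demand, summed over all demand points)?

Open {P-α, P-β}; cheapest assignment that respects the capacities:
  P-α (cap 20, load 15): R2, R5 — cost 4×8 + 11×3 = 65
  P-β (cap 30, load 26): R1, R3, R4 — cost 11×11 + 8×8 + 7×4 = 213
  Shipping 278, fixed 576 → total 854.
  Any other capacity-feasible assignment to {P-α, P-β} ships for at least 278.
Total demand is 41 and no other set of sites has combined capacity ≥ 41, so {P-α, P-β} is the only feasible choice of open sites. Minimum: 854.

854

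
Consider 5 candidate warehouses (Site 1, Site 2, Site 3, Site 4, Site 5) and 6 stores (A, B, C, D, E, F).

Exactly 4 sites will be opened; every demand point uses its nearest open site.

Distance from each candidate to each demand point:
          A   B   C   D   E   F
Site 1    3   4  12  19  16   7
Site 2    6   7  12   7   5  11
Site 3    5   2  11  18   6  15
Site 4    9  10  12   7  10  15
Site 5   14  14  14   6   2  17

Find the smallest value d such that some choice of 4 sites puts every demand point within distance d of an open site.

Open {Site 1, Site 2, Site 3, Site 4}.
  Farthest demand point is C at distance 11 (to Site 3); all others are ≤ 11.
With {Site 1, Site 2, Site 3, Site 5} the worst case is 11.
With {Site 1, Site 3, Site 4, Site 5} the worst case is 11.
No size-4 selection achieves below 11.

11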